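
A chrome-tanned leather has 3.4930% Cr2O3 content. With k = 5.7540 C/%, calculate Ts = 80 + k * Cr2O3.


Formula: Ts = 80 + k * Cr2O3
Substituting: Ts = 80 + 5.7540 * 3.4930
Result: 100.0987 C


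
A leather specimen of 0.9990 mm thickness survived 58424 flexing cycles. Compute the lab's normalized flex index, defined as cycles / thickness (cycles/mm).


Formula: Index = cycles / thickness
Substituting: Index = 58424 / 0.9990
Result: 58482.4825 cycles/mm


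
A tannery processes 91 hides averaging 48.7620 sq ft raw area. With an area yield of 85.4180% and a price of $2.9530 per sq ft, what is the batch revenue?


Raw_total = N * avg_area = 91 * 48.7620 = 4437.3420 sq ft
Finished = Raw_total * yield / 100 = 4437.3420 * 85.4180 / 100 = 3790.2888 sq ft
Value = Finished * price = 3790.2888 * 2.9530 = 11192.7228 $


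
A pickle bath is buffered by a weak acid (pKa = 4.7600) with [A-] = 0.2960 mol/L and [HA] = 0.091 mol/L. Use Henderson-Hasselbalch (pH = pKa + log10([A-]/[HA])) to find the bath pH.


ratio = [A-] / [HA] = 0.2960 / 0.091 = 3.2527
log10(ratio) = 0.5123
pH = pKa + log10(ratio) = 4.7600 + 0.5123 = 5.2723


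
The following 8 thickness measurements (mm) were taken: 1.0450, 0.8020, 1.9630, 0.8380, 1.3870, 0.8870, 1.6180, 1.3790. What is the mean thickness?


Formula: Average = sum / n
Substituting: Average = 9.9190 / 8
Result: 1.2399 mm


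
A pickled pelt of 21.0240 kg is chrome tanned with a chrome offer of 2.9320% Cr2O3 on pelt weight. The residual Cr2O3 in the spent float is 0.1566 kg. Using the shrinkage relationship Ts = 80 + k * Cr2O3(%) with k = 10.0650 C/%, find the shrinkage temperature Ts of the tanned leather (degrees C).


Offered = pelt * offer_pct / 100 = 21.0240 * 2.9320 / 100 = 0.6164 kg
Uptake = offered - residual = 0.6164 - 0.1566 = 0.4598 kg
Cr2O3% on pelt = uptake / pelt * 100 = 0.4598 / 21.0240 * 100 = 2.1871 %
Ts = 80 + k * Cr2O3% = 80 + 10.0650 * 2.1871 = 102.0135 C


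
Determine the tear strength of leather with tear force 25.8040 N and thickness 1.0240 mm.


Formula: Tear strength = force / thickness
Substituting: Tear strength = 25.8040 / 1.0240
Result: 25.1992 N/mm


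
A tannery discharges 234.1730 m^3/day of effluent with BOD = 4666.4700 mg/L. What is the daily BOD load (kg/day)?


Formula: BOD_load = volume * conc / 1000
Substituting: BOD_load = 234.1730 * 4666.4700 / 1000
Result: 1092.7613 kg/day


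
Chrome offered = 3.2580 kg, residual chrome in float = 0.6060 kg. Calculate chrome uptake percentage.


Formula: Uptake = (offered - residual) / offered * 100
Substituting: Uptake = (3.2580 - 0.6060) / 3.2580 * 100
Result: 81.3996 %


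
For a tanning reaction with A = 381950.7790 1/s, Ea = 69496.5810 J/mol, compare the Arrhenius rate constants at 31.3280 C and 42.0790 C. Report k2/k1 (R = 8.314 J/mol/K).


T1 = 31.3280 + 273.15 = 304.4780 K; T2 = 42.0790 + 273.15 = 315.2290 K
k1 = A * exp(-Ea/(R*T1)) = 381950.7790 * exp(-69496.5810/(8.314*304.4780)) = 4.5615e-07 1/s
k2 = A * exp(-Ea/(R*T2)) = 381950.7790 * exp(-69496.5810/(8.314*315.2290)) = 1.1634e-06 1/s
k2/k1 = 1.1634e-06 / 4.5615e-07 = 2.5506


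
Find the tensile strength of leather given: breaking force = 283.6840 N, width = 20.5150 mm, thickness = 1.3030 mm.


Formula: TS = force / (width * thickness)
Substituting: TS = 283.6840 / (20.5150 * 1.3030)
Result: 10.6125 N/mm^2


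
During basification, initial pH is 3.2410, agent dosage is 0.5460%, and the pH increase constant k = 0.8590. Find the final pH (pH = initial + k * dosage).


Formula: pH_final = pH_initial + k * base_pct
Substituting: pH_final = 3.2410 + 0.8590 * 0.5460
Result: 3.7100


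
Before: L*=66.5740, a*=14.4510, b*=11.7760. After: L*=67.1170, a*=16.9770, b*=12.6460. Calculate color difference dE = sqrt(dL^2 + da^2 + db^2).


dL = 0.5430, da = 2.5260, db = 0.8700
dE = sqrt(0.5430^2 + 2.5260^2 + 0.8700^2) = 2.7262


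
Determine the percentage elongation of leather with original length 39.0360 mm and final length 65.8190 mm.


Formula: Elongation = (Lf - L0) / L0 * 100
Substituting: Elongation = (65.8190 - 39.0360) / 39.0360 * 100
Result: 68.6110 %


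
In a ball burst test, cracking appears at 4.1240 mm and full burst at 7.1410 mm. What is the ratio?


Formula: Ratio = crack / burst
Substituting: Ratio = 4.1240 / 7.1410
Result: 0.5775


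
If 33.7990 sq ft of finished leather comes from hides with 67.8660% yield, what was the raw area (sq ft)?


Formula: raw = finished * 100 / yield
Substituting: raw = 33.7990 * 100 / 67.8660
Result: 49.8026 sq ft


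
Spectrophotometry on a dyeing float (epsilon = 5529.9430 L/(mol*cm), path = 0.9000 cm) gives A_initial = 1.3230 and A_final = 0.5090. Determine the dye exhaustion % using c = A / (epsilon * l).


c_initial = A_i / (epsilon * l) = 1.3230 / (5529.9430 * 0.9000) = 2.6583e-04 mol/L
c_final = A_f / (epsilon * l) = 0.5090 / (5529.9430 * 0.9000) = 1.0227e-04 mol/L
Exhaustion = (c_initial - c_final) / c_initial * 100 = (2.6583e-04 - 1.0227e-04) / 2.6583e-04 * 100 = 61.5268 %


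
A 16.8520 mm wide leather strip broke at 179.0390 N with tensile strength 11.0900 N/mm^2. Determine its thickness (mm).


Formula: t = F / (TS * w)
Substituting: t = 179.0390 / (11.0900 * 16.8520)
Result: 0.9580 mm


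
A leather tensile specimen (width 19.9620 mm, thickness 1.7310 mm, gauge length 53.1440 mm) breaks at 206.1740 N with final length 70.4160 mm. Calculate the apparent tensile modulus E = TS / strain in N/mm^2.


TS = F / (w * t) = 206.1740 / (19.9620 * 1.7310) = 5.9667 N/mm^2
strain = (Lf - L0) / L0 = (70.4160 - 53.1440) / 53.1440 = 0.3250
E = TS / strain = 5.9667 / 0.3250 = 18.3588 N/mm^2


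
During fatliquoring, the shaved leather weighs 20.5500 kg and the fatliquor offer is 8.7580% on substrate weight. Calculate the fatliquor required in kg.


Formula: Fat = substrate * pct / 100
Substituting: Fat = 20.5500 * 8.7580 / 100
Result: 1.7998 kg


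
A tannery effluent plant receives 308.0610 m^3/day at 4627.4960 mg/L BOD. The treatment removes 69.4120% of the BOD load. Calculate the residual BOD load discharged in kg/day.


Load_in = volume * conc / 1000 = 308.0610 * 4627.4960 / 1000 = 1425.5510 kg/day
Removed = Load_in * eff / 100 = 1425.5510 * 69.4120 / 100 = 989.5035 kg/day
Load_out = Load_in - Removed = 1425.5510 - 989.5035 = 436.0476 kg/day


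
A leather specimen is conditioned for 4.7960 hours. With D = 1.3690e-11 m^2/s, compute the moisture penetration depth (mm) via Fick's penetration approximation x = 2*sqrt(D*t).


t = 4.7960 hr * 3600 = 17265.6000 s
D * t = 1.3690e-11 * 17265.6000 = 2.3637e-07
x = 2 * sqrt(D*t) = 2 * sqrt(2.3637e-07) = 9.7235e-04 m = 0.9723 mm


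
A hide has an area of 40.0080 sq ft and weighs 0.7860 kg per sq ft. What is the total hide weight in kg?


Formula: Weight = area * weight_per_sqft
Substituting: Weight = 40.0080 * 0.7860
Result: 31.4463 kg


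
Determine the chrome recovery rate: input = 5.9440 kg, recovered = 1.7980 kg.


Formula: Recovery = recovered / input * 100
Substituting: Recovery = 1.7980 / 5.9440 * 100
Result: 30.2490 %


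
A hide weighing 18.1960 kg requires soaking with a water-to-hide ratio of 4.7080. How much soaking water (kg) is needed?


Formula: Water = hide_weight * ratio
Substituting: Water = 18.1960 * 4.7080
Result: 85.6668 kg


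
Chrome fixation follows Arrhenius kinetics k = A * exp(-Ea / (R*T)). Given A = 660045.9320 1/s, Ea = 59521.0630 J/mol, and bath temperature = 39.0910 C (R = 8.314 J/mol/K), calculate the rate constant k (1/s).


T_K = T_C + 273.15 = 39.0910 + 273.15 = 312.2410 K
exponent = -Ea / (R * T_K) = -59521.0630 / (8.314 * 312.2410) = -22.9282
k = A * exp(exponent) = 660045.9320 * exp(-22.9282) = 7.2772e-05 1/s


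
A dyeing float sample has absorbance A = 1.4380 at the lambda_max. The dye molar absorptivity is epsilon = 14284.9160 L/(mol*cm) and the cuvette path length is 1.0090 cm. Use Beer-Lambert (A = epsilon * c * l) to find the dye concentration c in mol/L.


Formula: c = A / (epsilon * l)
Substituting: c = 1.4380 / (14284.9160 * 1.0090)
Result: 9.9768e-05 mol/L


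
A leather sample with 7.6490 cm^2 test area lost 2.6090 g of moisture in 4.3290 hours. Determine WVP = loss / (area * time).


Formula: WVP = loss / (area * time)
Substituting: WVP = 2.6090 / (7.6490 * 4.3290)
Result: 0.0787919 g/(cm^2*hr)


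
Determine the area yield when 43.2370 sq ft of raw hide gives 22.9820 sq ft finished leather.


Formula: Yield = finished / raw * 100
Substituting: Yield = 22.9820 / 43.2370 * 100
Result: 53.1535 %


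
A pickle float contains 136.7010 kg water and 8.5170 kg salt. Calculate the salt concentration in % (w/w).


Formula: Conc = salt / (water + salt) * 100
Substituting: Conc = 8.5170 / (136.7010 + 8.5170) * 100
Result: 5.8650 %


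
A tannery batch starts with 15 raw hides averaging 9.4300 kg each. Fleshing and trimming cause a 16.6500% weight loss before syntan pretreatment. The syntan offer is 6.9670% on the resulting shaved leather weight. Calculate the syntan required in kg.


Total_raw = N * avg_wt = 15 * 9.4300 = 141.4500 kg
Substrate = Total_raw * (1 - loss/100) = 141.4500 * (1 - 16.6500/100) = 117.8986 kg
Syntan = Substrate * pct / 100 = 117.8986 * 6.9670 / 100 = 8.2140 kg


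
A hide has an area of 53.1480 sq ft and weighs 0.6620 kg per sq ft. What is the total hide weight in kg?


Formula: Weight = area * weight_per_sqft
Substituting: Weight = 53.1480 * 0.6620
Result: 35.1840 kg


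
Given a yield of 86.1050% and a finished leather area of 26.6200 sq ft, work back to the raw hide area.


Formula: raw = finished * 100 / yield
Substituting: raw = 26.6200 * 100 / 86.1050
Result: 30.9157 sq ft


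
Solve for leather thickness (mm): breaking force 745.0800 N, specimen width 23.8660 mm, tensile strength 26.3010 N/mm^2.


Formula: t = F / (TS * w)
Substituting: t = 745.0800 / (26.3010 * 23.8660)
Result: 1.1870 mm


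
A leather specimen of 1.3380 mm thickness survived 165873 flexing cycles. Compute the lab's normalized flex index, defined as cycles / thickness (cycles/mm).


Formula: Index = cycles / thickness
Substituting: Index = 165873 / 1.3380
Result: 123970.8520 cycles/mm


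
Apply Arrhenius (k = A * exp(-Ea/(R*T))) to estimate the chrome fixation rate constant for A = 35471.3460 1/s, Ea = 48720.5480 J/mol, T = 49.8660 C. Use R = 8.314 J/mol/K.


T_K = T_C + 273.15 = 49.8660 + 273.15 = 323.0160 K
exponent = -Ea / (R * T_K) = -48720.5480 / (8.314 * 323.0160) = -18.1417
k = A * exp(exponent) = 35471.3460 * exp(-18.1417) = 4.6885e-04 1/s


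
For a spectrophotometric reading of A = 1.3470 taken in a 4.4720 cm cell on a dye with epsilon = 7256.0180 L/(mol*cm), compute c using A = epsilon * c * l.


Formula: c = A / (epsilon * l)
Substituting: c = 1.3470 / (7256.0180 * 4.4720)
Result: 4.1511e-05 mol/L


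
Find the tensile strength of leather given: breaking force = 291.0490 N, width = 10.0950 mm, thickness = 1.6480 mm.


Formula: TS = force / (width * thickness)
Substituting: TS = 291.0490 / (10.0950 * 1.6480)
Result: 17.4945 N/mm^2


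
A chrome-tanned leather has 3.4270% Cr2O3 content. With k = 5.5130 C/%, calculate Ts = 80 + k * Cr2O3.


Formula: Ts = 80 + k * Cr2O3
Substituting: Ts = 80 + 5.5130 * 3.4270
Result: 98.8931 C


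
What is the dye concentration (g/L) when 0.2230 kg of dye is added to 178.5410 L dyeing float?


Formula: Conc = dye_mass(kg) / volume(L) * 1000
Substituting: Conc = 0.2230 / 178.5410 * 1000
Result: 1.2490 g/L


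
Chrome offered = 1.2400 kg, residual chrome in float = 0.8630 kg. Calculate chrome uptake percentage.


Formula: Uptake = (offered - residual) / offered * 100
Substituting: Uptake = (1.2400 - 0.8630) / 1.2400 * 100
Result: 30.4032 %


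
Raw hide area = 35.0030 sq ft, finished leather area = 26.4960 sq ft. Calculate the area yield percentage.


Formula: Yield = finished / raw * 100
Substituting: Yield = 26.4960 / 35.0030 * 100
Result: 75.6964 %


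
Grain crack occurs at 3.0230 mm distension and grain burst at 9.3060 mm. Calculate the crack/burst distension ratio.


Formula: Ratio = crack / burst
Substituting: Ratio = 3.0230 / 9.3060
Result: 0.3248


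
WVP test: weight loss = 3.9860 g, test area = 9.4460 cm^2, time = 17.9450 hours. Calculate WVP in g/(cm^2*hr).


Formula: WVP = loss / (area * time)
Substituting: WVP = 3.9860 / (9.4460 * 17.9450)
Result: 0.023515 g/(cm^2*hr)


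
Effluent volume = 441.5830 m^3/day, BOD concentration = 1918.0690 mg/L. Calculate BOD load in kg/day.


Formula: BOD_load = volume * conc / 1000
Substituting: BOD_load = 441.5830 * 1918.0690 / 1000
Result: 846.9867 kg/day


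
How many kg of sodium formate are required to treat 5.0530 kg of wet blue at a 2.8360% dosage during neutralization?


Formula: Neutralizer = substrate * pct / 100
Substituting: Neutralizer = 5.0530 * 2.8360 / 100
Result: 0.1433 kg


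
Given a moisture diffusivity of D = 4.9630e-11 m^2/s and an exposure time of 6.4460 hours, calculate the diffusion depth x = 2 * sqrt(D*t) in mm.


t = 6.4460 hr * 3600 = 23205.6000 s
D * t = 4.9630e-11 * 23205.6000 = 1.1517e-06
x = 2 * sqrt(D*t) = 2 * sqrt(1.1517e-06) = 0.00214634 m = 2.1463 mm


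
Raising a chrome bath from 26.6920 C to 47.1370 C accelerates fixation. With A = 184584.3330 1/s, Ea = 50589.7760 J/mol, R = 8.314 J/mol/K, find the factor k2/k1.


T1 = 26.6920 + 273.15 = 299.8420 K; T2 = 47.1370 + 273.15 = 320.2870 K
k1 = A * exp(-Ea/(R*T1)) = 184584.3330 * exp(-50589.7760/(8.314*299.8420)) = 2.8364e-04 1/s
k2 = A * exp(-Ea/(R*T2)) = 184584.3330 * exp(-50589.7760/(8.314*320.2870)) = 0.00103601 1/s
k2/k1 = 0.00103601 / 2.8364e-04 = 3.6525


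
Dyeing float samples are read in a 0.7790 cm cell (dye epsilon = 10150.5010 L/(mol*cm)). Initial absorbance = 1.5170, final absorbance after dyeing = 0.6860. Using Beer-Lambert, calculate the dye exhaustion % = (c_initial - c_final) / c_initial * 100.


c_initial = A_i / (epsilon * l) = 1.5170 / (10150.5010 * 0.7790) = 1.9185e-04 mol/L
c_final = A_f / (epsilon * l) = 0.6860 / (10150.5010 * 0.7790) = 8.6756e-05 mol/L
Exhaustion = (c_initial - c_final) / c_initial * 100 = (1.9185e-04 - 8.6756e-05) / 1.9185e-04 * 100 = 54.7792 %


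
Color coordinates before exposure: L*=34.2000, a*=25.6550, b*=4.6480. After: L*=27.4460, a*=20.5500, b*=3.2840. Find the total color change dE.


dL = -6.7540, da = -5.1050, db = -1.3640
dE = sqrt((-6.7540)^2 + (-5.1050)^2 + (-1.3640)^2) = 8.5754


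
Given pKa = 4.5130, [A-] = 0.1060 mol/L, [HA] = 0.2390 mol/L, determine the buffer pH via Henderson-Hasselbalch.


ratio = [A-] / [HA] = 0.1060 / 0.2390 = 0.4435
log10(ratio) = -0.3531
pH = pKa + log10(ratio) = 4.5130 - 0.3531 = 4.1599


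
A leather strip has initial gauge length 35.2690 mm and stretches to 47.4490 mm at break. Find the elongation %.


Formula: Elongation = (Lf - L0) / L0 * 100
Substituting: Elongation = (47.4490 - 35.2690) / 35.2690 * 100
Result: 34.5346 %


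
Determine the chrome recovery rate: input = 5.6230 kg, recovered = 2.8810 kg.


Formula: Recovery = recovered / input * 100
Substituting: Recovery = 2.8810 / 5.6230 * 100
Result: 51.2360 %


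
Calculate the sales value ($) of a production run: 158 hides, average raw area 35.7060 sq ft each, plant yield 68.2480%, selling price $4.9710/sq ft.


Raw_total = N * avg_area = 158 * 35.7060 = 5641.5480 sq ft
Finished = Raw_total * yield / 100 = 5641.5480 * 68.2480 / 100 = 3850.2437 sq ft
Value = Finished * price = 3850.2437 * 4.9710 = 19139.5613 $


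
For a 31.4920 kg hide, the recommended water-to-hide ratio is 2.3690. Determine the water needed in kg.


Formula: Water = hide_weight * ratio
Substituting: Water = 31.4920 * 2.3690
Result: 74.6045 kg


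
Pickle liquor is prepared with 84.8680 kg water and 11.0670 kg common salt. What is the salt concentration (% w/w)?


Formula: Conc = salt / (water + salt) * 100
Substituting: Conc = 11.0670 / (84.8680 + 11.0670) * 100
Result: 11.5359 %


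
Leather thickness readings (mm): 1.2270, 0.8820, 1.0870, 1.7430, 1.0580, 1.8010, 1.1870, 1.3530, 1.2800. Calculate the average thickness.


Formula: Average = sum / n
Substituting: Average = 11.6180 / 9
Result: 1.2909 mm


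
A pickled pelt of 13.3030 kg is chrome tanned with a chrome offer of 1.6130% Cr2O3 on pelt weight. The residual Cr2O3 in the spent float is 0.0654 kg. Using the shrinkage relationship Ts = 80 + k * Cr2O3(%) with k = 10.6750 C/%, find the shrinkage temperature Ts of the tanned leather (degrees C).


Offered = pelt * offer_pct / 100 = 13.3030 * 1.6130 / 100 = 0.2146 kg
Uptake = offered - residual = 0.2146 - 0.0654 = 0.1492 kg
Cr2O3% on pelt = uptake / pelt * 100 = 0.1492 / 13.3030 * 100 = 1.1214 %
Ts = 80 + k * Cr2O3% = 80 + 10.6750 * 1.1214 = 91.9707 C


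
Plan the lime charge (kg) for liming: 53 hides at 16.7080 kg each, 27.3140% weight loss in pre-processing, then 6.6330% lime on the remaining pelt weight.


Total_raw = N * avg_wt = 53 * 16.7080 = 885.5240 kg
Substrate = Total_raw * (1 - loss/100) = 885.5240 * (1 - 27.3140/100) = 643.6520 kg
Lime = Substrate * pct / 100 = 643.6520 * 6.6330 / 100 = 42.6934 kg


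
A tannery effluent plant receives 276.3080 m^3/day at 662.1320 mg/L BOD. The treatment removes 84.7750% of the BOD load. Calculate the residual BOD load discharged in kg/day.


Load_in = volume * conc / 1000 = 276.3080 * 662.1320 / 1000 = 182.9524 kg/day
Removed = Load_in * eff / 100 = 182.9524 * 84.7750 / 100 = 155.0979 kg/day
Load_out = Load_in - Removed = 182.9524 - 155.0979 = 27.8545 kg/day


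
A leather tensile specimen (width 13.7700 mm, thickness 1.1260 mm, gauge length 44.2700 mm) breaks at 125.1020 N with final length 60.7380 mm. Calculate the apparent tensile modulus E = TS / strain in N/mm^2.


TS = F / (w * t) = 125.1020 / (13.7700 * 1.1260) = 8.0685 N/mm^2
strain = (Lf - L0) / L0 = (60.7380 - 44.2700) / 44.2700 = 0.3720
E = TS / strain = 8.0685 / 0.3720 = 21.6901 N/mm^2


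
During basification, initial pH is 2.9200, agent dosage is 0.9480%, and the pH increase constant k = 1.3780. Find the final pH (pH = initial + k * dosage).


Formula: pH_final = pH_initial + k * base_pct
Substituting: pH_final = 2.9200 + 1.3780 * 0.9480
Result: 4.2263


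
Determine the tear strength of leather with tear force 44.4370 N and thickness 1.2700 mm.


Formula: Tear strength = force / thickness
Substituting: Tear strength = 44.4370 / 1.2700
Result: 34.9898 N/mm


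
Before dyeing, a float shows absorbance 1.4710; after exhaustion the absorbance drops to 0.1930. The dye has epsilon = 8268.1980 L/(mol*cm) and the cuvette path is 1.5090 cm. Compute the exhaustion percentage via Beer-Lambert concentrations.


c_initial = A_i / (epsilon * l) = 1.4710 / (8268.1980 * 1.5090) = 1.1790e-04 mol/L
c_final = A_f / (epsilon * l) = 0.1930 / (8268.1980 * 1.5090) = 1.5469e-05 mol/L
Exhaustion = (c_initial - c_final) / c_initial * 100 = (1.1790e-04 - 1.5469e-05) / 1.1790e-04 * 100 = 86.8797 %


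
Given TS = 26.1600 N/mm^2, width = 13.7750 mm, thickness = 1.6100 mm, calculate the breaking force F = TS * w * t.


Formula: F = TS * w * t
Substituting: F = 26.1600 * 13.7750 * 1.6100
Result: 580.1699 N


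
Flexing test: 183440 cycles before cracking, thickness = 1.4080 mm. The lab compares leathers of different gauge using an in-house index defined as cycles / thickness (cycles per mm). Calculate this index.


Formula: Index = cycles / thickness
Substituting: Index = 183440 / 1.4080
Result: 130284.0909 cycles/mm


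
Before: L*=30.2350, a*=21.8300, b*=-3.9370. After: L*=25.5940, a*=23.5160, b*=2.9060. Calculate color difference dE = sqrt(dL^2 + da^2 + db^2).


dL = -4.6410, da = 1.6860, db = 6.8430
dE = sqrt((-4.6410)^2 + 1.6860^2 + 6.8430^2) = 8.4385


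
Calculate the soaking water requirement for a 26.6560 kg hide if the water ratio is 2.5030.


Formula: Water = hide_weight * ratio
Substituting: Water = 26.6560 * 2.5030
Result: 66.7200 kg


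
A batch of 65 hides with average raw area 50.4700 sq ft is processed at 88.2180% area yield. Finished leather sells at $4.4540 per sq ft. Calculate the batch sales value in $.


Raw_total = N * avg_area = 65 * 50.4700 = 3280.5500 sq ft
Finished = Raw_total * yield / 100 = 3280.5500 * 88.2180 / 100 = 2894.0356 sq ft
Value = Finished * price = 2894.0356 * 4.4540 = 12890.0346 $


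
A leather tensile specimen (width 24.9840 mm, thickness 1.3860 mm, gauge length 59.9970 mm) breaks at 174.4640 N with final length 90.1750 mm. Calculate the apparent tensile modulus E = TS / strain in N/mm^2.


TS = F / (w * t) = 174.4640 / (24.9840 * 1.3860) = 5.0383 N/mm^2
strain = (Lf - L0) / L0 = (90.1750 - 59.9970) / 59.9970 = 0.5030
E = TS / strain = 5.0383 / 0.5030 = 10.0166 N/mm^2


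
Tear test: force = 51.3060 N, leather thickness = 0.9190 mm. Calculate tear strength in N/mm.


Formula: Tear strength = force / thickness
Substituting: Tear strength = 51.3060 / 0.9190
Result: 55.8281 N/mm


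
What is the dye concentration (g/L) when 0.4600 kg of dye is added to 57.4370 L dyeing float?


Formula: Conc = dye_mass(kg) / volume(L) * 1000
Substituting: Conc = 0.4600 / 57.4370 * 1000
Result: 8.0088 g/L


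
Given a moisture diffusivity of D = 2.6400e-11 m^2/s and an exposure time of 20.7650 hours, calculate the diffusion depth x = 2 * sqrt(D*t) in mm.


t = 20.7650 hr * 3600 = 74754.0000 s
D * t = 2.6400e-11 * 74754.0000 = 1.9735e-06
x = 2 * sqrt(D*t) = 2 * sqrt(1.9735e-06) = 0.00280963 m = 2.8096 mm


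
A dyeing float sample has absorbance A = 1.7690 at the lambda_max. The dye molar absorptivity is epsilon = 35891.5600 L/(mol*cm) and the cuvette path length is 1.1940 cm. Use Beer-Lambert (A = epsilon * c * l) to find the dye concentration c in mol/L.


Formula: c = A / (epsilon * l)
Substituting: c = 1.7690 / (35891.5600 * 1.1940)
Result: 4.1279e-05 mol/L


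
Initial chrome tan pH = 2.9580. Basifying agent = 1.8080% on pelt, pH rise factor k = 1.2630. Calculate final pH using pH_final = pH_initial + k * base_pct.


Formula: pH_final = pH_initial + k * base_pct
Substituting: pH_final = 2.9580 + 1.2630 * 1.8080
Result: 5.2415


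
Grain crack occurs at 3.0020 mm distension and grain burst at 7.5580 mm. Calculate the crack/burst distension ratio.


Formula: Ratio = crack / burst
Substituting: Ratio = 3.0020 / 7.5580
Result: 0.3972


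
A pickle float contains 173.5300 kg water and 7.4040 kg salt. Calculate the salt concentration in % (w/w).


Formula: Conc = salt / (water + salt) * 100
Substituting: Conc = 7.4040 / (173.5300 + 7.4040) * 100
Result: 4.0921 %


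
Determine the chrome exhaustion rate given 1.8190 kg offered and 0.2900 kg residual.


Formula: Uptake = (offered - residual) / offered * 100
Substituting: Uptake = (1.8190 - 0.2900) / 1.8190 * 100
Result: 84.0572 %


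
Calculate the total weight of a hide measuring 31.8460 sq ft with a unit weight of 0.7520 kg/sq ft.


Formula: Weight = area * weight_per_sqft
Substituting: Weight = 31.8460 * 0.7520
Result: 23.9482 kg


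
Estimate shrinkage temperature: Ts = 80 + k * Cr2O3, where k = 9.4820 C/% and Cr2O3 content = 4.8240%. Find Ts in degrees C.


Formula: Ts = 80 + k * Cr2O3
Substituting: Ts = 80 + 9.4820 * 4.8240
Result: 125.7412 C


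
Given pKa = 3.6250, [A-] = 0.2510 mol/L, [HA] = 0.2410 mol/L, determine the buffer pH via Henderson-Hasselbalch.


ratio = [A-] / [HA] = 0.2510 / 0.2410 = 1.0415
log10(ratio) = 0.0176567
pH = pKa + log10(ratio) = 3.6250 + 0.0176567 = 3.6427


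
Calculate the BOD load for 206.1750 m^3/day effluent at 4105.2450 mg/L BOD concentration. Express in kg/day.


Formula: BOD_load = volume * conc / 1000
Substituting: BOD_load = 206.1750 * 4105.2450 / 1000
Result: 846.3989 kg/day


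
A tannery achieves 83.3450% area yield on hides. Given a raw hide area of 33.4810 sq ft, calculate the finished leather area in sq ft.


Formula: finished = raw * yield / 100
Substituting: finished = 33.4810 * 83.3450 / 100
Result: 27.9047 sq ft


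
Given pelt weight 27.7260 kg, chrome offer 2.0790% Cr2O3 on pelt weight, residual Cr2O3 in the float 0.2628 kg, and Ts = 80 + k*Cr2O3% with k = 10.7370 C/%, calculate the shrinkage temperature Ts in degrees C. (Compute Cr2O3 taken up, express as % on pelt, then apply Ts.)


Offered = pelt * offer_pct / 100 = 27.7260 * 2.0790 / 100 = 0.5764 kg
Uptake = offered - residual = 0.5764 - 0.2628 = 0.3136 kg
Cr2O3% on pelt = uptake / pelt * 100 = 0.3136 / 27.7260 * 100 = 1.1312 %
Ts = 80 + k * Cr2O3% = 80 + 10.7370 * 1.1312 = 92.1452 C


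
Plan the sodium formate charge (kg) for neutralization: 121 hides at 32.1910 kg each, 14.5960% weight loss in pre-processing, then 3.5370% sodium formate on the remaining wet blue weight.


Total_raw = N * avg_wt = 121 * 32.1910 = 3895.1110 kg
Substrate = Total_raw * (1 - loss/100) = 3895.1110 * (1 - 14.5960/100) = 3326.5806 kg
Neutralizer = Substrate * pct / 100 = 3326.5806 * 3.5370 / 100 = 117.6612 kg


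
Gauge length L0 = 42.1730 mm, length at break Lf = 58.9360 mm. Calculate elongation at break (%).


Formula: Elongation = (Lf - L0) / L0 * 100
Substituting: Elongation = (58.9360 - 42.1730) / 42.1730 * 100
Result: 39.7482 %


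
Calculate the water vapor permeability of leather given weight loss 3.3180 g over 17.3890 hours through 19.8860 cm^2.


Formula: WVP = loss / (area * time)
Substituting: WVP = 3.3180 / (19.8860 * 17.3890)
Result: 0.00959521 g/(cm^2*hr)


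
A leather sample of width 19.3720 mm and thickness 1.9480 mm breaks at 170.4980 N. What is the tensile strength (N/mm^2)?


Formula: TS = force / (width * thickness)
Substituting: TS = 170.4980 / (19.3720 * 1.9480)
Result: 4.5181 N/mm^2


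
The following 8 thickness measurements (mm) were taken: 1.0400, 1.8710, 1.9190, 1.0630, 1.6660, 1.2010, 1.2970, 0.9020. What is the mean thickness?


Formula: Average = sum / n
Substituting: Average = 10.9590 / 8
Result: 1.3699 mm


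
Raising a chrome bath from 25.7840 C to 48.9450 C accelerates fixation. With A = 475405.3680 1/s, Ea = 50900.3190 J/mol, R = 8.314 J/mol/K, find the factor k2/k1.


T1 = 25.7840 + 273.15 = 298.9340 K; T2 = 48.9450 + 273.15 = 322.0950 K
k1 = A * exp(-Ea/(R*T1)) = 475405.3680 * exp(-50900.3190/(8.314*298.9340)) = 6.0619e-04 1/s
k2 = A * exp(-Ea/(R*T2)) = 475405.3680 * exp(-50900.3190/(8.314*322.0950)) = 0.00264352 1/s
k2/k1 = 0.00264352 / 6.0619e-04 = 4.3609


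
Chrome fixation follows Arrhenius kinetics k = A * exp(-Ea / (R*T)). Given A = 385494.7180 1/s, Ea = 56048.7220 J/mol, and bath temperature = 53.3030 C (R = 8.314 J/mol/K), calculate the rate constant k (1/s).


T_K = T_C + 273.15 = 53.3030 + 273.15 = 326.4530 K
exponent = -Ea / (R * T_K) = -56048.7220 / (8.314 * 326.4530) = -20.6507
k = A * exp(exponent) = 385494.7180 * exp(-20.6507) = 4.1450e-04 1/s


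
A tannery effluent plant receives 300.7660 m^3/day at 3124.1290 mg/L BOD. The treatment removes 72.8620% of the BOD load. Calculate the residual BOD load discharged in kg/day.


Load_in = volume * conc / 1000 = 300.7660 * 3124.1290 / 1000 = 939.6318 kg/day
Removed = Load_in * eff / 100 = 939.6318 * 72.8620 / 100 = 684.6345 kg/day
Load_out = Load_in - Removed = 939.6318 - 684.6345 = 254.9973 kg/day


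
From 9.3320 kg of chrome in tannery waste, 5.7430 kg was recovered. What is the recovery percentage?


Formula: Recovery = recovered / input * 100
Substituting: Recovery = 5.7430 / 9.3320 * 100
Result: 61.5409 %


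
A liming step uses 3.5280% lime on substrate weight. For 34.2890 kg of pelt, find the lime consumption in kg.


Formula: Lime = substrate * pct / 100
Substituting: Lime = 34.2890 * 3.5280 / 100
Result: 1.2097 kg


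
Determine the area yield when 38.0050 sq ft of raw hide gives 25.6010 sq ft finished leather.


Formula: Yield = finished / raw * 100
Substituting: Yield = 25.6010 / 38.0050 * 100
Result: 67.3622 %


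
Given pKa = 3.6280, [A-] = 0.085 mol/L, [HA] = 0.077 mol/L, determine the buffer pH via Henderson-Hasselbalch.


ratio = [A-] / [HA] = 0.085 / 0.077 = 1.1039
log10(ratio) = 0.0429282
pH = pKa + log10(ratio) = 3.6280 + 0.0429282 = 3.6709


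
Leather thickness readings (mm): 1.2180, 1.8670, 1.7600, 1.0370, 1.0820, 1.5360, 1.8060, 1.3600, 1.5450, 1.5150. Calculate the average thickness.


Formula: Average = sum / n
Substituting: Average = 14.7260 / 10
Result: 1.4726 mm


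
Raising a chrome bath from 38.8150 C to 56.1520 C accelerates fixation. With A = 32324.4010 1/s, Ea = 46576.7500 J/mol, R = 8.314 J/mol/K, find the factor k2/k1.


T1 = 38.8150 + 273.15 = 311.9650 K; T2 = 56.1520 + 273.15 = 329.3020 K
k1 = A * exp(-Ea/(R*T1)) = 32324.4010 * exp(-46576.7500/(8.314*311.9650)) = 5.1352e-04 1/s
k2 = A * exp(-Ea/(R*T2)) = 32324.4010 * exp(-46576.7500/(8.314*329.3020)) = 0.00132176 1/s
k2/k1 = 0.00132176 / 5.1352e-04 = 2.5739


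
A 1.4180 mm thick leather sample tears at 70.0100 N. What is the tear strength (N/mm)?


Formula: Tear strength = force / thickness
Substituting: Tear strength = 70.0100 / 1.4180
Result: 49.3724 N/mm


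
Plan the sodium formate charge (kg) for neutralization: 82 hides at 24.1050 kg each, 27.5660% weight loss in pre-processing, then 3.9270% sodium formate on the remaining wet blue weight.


Total_raw = N * avg_wt = 82 * 24.1050 = 1976.6100 kg
Substrate = Total_raw * (1 - loss/100) = 1976.6100 * (1 - 27.5660/100) = 1431.7377 kg
Neutralizer = Substrate * pct / 100 = 1431.7377 * 3.9270 / 100 = 56.2243 kg


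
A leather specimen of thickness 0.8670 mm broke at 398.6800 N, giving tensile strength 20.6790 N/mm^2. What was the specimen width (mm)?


Formula: w = F / (TS * t)
Substituting: w = 398.6800 / (20.6790 * 0.8670)
Result: 22.2370 mm


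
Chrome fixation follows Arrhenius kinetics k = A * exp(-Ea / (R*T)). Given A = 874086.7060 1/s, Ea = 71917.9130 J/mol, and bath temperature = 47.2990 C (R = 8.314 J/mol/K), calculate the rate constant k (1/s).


T_K = T_C + 273.15 = 47.2990 + 273.15 = 320.4490 K
exponent = -Ea / (R * T_K) = -71917.9130 / (8.314 * 320.4490) = -26.9941
k = A * exp(exponent) = 874086.7060 * exp(-26.9941) = 1.6527e-06 1/s


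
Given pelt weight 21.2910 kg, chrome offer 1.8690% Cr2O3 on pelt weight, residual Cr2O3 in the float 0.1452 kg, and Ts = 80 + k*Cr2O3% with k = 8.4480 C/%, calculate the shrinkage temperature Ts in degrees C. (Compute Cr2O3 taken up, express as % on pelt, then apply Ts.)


Offered = pelt * offer_pct / 100 = 21.2910 * 1.8690 / 100 = 0.3979 kg
Uptake = offered - residual = 0.3979 - 0.1452 = 0.2527 kg
Cr2O3% on pelt = uptake / pelt * 100 = 0.2527 / 21.2910 * 100 = 1.1870 %
Ts = 80 + k * Cr2O3% = 80 + 8.4480 * 1.1870 = 90.0280 C


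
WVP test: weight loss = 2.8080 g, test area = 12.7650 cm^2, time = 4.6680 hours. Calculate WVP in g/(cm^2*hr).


Formula: WVP = loss / (area * time)
Substituting: WVP = 2.8080 / (12.7650 * 4.6680)
Result: 0.0471244 g/(cm^2*hr)


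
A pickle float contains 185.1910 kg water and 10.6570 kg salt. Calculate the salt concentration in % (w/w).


Formula: Conc = salt / (water + salt) * 100
Substituting: Conc = 10.6570 / (185.1910 + 10.6570) * 100
Result: 5.4415 %


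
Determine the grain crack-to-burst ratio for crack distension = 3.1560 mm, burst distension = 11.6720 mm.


Formula: Ratio = crack / burst
Substituting: Ratio = 3.1560 / 11.6720
Result: 0.2704


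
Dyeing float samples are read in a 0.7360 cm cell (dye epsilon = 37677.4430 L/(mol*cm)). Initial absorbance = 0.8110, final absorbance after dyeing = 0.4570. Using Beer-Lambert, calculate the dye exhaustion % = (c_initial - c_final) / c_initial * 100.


c_initial = A_i / (epsilon * l) = 0.8110 / (37677.4430 * 0.7360) = 2.9246e-05 mol/L
c_final = A_f / (epsilon * l) = 0.4570 / (37677.4430 * 0.7360) = 1.6480e-05 mol/L
Exhaustion = (c_initial - c_final) / c_initial * 100 = (2.9246e-05 - 1.6480e-05) / 2.9246e-05 * 100 = 43.6498 %


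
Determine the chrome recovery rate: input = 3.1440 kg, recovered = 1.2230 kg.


Formula: Recovery = recovered / input * 100
Substituting: Recovery = 1.2230 / 3.1440 * 100
Result: 38.8995 %


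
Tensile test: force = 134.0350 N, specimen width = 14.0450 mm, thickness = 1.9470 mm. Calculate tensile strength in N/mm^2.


Formula: TS = force / (width * thickness)
Substituting: TS = 134.0350 / (14.0450 * 1.9470)
Result: 4.9015 N/mm^2


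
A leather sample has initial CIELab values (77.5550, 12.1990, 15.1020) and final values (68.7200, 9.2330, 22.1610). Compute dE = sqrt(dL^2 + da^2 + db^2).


dL = -8.8350, da = -2.9660, db = 7.0590
dE = sqrt((-8.8350)^2 + (-2.9660)^2 + 7.0590^2) = 11.6912


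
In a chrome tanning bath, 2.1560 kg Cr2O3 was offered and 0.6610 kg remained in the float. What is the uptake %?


Formula: Uptake = (offered - residual) / offered * 100
Substituting: Uptake = (2.1560 - 0.6610) / 2.1560 * 100
Result: 69.3414 %


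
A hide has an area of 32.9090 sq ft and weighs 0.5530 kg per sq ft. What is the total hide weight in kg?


Formula: Weight = area * weight_per_sqft
Substituting: Weight = 32.9090 * 0.5530
Result: 18.1987 kg


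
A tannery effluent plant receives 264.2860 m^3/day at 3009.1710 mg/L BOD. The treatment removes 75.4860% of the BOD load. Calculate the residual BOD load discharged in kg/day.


Load_in = volume * conc / 1000 = 264.2860 * 3009.1710 / 1000 = 795.2818 kg/day
Removed = Load_in * eff / 100 = 795.2818 * 75.4860 / 100 = 600.3264 kg/day
Load_out = Load_in - Removed = 795.2818 - 600.3264 = 194.9554 kg/day


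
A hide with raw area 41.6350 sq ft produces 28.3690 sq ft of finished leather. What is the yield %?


Formula: Yield = finished / raw * 100
Substituting: Yield = 28.3690 / 41.6350 * 100
Result: 68.1374 %


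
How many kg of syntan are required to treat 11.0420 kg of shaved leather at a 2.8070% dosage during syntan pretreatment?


Formula: Syntan = substrate * pct / 100
Substituting: Syntan = 11.0420 * 2.8070 / 100
Result: 0.3099 kg


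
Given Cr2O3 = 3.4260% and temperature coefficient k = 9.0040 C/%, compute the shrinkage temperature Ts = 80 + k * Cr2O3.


Formula: Ts = 80 + k * Cr2O3
Substituting: Ts = 80 + 9.0040 * 3.4260
Result: 110.8477 C


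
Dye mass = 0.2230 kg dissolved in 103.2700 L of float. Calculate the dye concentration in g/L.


Formula: Conc = dye_mass(kg) / volume(L) * 1000
Substituting: Conc = 0.2230 / 103.2700 * 1000
Result: 2.1594 g/L


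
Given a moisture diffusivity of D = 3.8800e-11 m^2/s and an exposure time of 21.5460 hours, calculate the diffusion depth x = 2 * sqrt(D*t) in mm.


t = 21.5460 hr * 3600 = 77565.6000 s
D * t = 3.8800e-11 * 77565.6000 = 3.0095e-06
x = 2 * sqrt(D*t) = 2 * sqrt(3.0095e-06) = 0.00346961 m = 3.4696 mm


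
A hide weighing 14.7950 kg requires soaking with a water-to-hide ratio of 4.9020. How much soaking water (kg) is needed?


Formula: Water = hide_weight * ratio
Substituting: Water = 14.7950 * 4.9020
Result: 72.5251 kg


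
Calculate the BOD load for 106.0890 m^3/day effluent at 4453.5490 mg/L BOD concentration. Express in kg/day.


Formula: BOD_load = volume * conc / 1000
Substituting: BOD_load = 106.0890 * 4453.5490 / 1000
Result: 472.4726 kg/day


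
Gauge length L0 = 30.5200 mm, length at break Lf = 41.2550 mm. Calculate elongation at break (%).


Formula: Elongation = (Lf - L0) / L0 * 100
Substituting: Elongation = (41.2550 - 30.5200) / 30.5200 * 100
Result: 35.1737 %


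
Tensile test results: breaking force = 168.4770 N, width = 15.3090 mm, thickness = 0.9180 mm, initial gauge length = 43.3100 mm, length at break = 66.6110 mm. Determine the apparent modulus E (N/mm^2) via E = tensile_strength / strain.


TS = F / (w * t) = 168.4770 / (15.3090 * 0.9180) = 11.9881 N/mm^2
strain = (Lf - L0) / L0 = (66.6110 - 43.3100) / 43.3100 = 0.5380
E = TS / strain = 11.9881 / 0.5380 = 22.2825 N/mm^2


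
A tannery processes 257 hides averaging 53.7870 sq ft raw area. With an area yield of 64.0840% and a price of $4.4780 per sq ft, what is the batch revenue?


Raw_total = N * avg_area = 257 * 53.7870 = 13823.2590 sq ft
Finished = Raw_total * yield / 100 = 13823.2590 * 64.0840 / 100 = 8858.4973 sq ft
Value = Finished * price = 8858.4973 * 4.4780 = 39668.3509 $


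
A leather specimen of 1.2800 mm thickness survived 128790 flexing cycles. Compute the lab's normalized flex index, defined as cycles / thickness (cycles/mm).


Formula: Index = cycles / thickness
Substituting: Index = 128790 / 1.2800
Result: 100617.1875 cycles/mm


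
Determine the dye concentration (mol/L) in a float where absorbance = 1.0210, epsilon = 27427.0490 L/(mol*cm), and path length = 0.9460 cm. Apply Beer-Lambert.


Formula: c = A / (epsilon * l)
Substituting: c = 1.0210 / (27427.0490 * 0.9460)
Result: 3.9351e-05 mol/L


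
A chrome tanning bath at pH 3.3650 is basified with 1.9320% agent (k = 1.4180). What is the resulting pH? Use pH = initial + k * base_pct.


Formula: pH_final = pH_initial + k * base_pct
Substituting: pH_final = 3.3650 + 1.4180 * 1.9320
Result: 6.1046


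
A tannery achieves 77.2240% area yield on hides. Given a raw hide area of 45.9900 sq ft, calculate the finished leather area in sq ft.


Formula: finished = raw * yield / 100
Substituting: finished = 45.9900 * 77.2240 / 100
Result: 35.5153 sq ft


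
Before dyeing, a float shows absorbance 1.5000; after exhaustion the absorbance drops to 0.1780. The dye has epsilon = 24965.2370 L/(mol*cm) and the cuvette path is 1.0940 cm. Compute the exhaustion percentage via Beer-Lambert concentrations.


c_initial = A_i / (epsilon * l) = 1.5000 / (24965.2370 * 1.0940) = 5.4921e-05 mol/L
c_final = A_f / (epsilon * l) = 0.1780 / (24965.2370 * 1.0940) = 6.5173e-06 mol/L
Exhaustion = (c_initial - c_final) / c_initial * 100 = (5.4921e-05 - 6.5173e-06) / 5.4921e-05 * 100 = 88.1333 %


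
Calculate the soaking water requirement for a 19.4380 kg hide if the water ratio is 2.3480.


Formula: Water = hide_weight * ratio
Substituting: Water = 19.4380 * 2.3480
Result: 45.6404 kg


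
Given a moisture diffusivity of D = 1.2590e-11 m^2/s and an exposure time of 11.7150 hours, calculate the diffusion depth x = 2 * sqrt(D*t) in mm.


t = 11.7150 hr * 3600 = 42174.0000 s
D * t = 1.2590e-11 * 42174.0000 = 5.3097e-07
x = 2 * sqrt(D*t) = 2 * sqrt(5.3097e-07) = 0.00145735 m = 1.4574 mm


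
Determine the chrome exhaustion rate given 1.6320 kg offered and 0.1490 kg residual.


Formula: Uptake = (offered - residual) / offered * 100
Substituting: Uptake = (1.6320 - 0.1490) / 1.6320 * 100
Result: 90.8701 %


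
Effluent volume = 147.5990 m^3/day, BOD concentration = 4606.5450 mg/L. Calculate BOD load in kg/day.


Formula: BOD_load = volume * conc / 1000
Substituting: BOD_load = 147.5990 * 4606.5450 / 1000
Result: 679.9214 kg/day


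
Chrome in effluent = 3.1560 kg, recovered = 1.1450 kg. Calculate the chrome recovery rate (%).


Formula: Recovery = recovered / input * 100
Substituting: Recovery = 1.1450 / 3.1560 * 100
Result: 36.2801 %


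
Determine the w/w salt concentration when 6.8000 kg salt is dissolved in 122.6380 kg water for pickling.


Formula: Conc = salt / (water + salt) * 100
Substituting: Conc = 6.8000 / (122.6380 + 6.8000) * 100
Result: 5.2535 %


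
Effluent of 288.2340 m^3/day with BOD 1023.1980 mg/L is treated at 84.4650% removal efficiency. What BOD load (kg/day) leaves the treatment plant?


Load_in = volume * conc / 1000 = 288.2340 * 1023.1980 / 1000 = 294.9205 kg/day
Removed = Load_in * eff / 100 = 294.9205 * 84.4650 / 100 = 249.1046 kg/day
Load_out = Load_in - Removed = 294.9205 - 249.1046 = 45.8159 kg/day


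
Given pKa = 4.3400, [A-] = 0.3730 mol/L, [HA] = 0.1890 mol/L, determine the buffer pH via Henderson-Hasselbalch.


ratio = [A-] / [HA] = 0.3730 / 0.1890 = 1.9735
log10(ratio) = 0.2952
pH = pKa + log10(ratio) = 4.3400 + 0.2952 = 4.6352


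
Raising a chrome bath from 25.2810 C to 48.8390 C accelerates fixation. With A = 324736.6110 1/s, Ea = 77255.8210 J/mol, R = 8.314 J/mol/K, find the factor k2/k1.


T1 = 25.2810 + 273.15 = 298.4310 K; T2 = 48.8390 + 273.15 = 321.9890 K
k1 = A * exp(-Ea/(R*T1)) = 324736.6110 * exp(-77255.8210/(8.314*298.4310)) = 9.7474e-09 1/s
k2 = A * exp(-Ea/(R*T2)) = 324736.6110 * exp(-77255.8210/(8.314*321.9890)) = 9.5117e-08 1/s
k2/k1 = 9.5117e-08 / 9.7474e-09 = 9.7582
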